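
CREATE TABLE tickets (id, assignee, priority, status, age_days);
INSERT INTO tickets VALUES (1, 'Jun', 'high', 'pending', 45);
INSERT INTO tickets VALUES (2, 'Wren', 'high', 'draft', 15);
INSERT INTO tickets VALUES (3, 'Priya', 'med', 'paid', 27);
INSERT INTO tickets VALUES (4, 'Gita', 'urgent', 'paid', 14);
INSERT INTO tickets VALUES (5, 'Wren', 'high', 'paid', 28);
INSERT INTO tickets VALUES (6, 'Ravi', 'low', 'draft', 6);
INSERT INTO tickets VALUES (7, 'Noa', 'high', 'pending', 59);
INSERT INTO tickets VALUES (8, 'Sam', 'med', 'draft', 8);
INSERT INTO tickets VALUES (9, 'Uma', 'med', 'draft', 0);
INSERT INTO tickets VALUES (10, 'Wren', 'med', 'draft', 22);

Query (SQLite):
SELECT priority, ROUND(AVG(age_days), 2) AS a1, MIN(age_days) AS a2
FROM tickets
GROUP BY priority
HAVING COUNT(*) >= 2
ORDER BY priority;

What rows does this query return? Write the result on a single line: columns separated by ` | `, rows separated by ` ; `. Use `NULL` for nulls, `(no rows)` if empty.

Group tickets by priority.
Per group compute: ROUND(AVG(age_days), 2), MIN(age_days).
HAVING: drop groups with fewer than 2 rows.
  high: ids {1, 2, 5, 7} → ROUND(AVG(age_days), 2)=36.75, MIN(age_days)=15
  low: ids {6} → ROUND(AVG(age_days), 2)=6, MIN(age_days)=6
  med: ids {3, 8, 9, 10} → ROUND(AVG(age_days), 2)=14.25, MIN(age_days)=0
  urgent: ids {4} → ROUND(AVG(age_days), 2)=14, MIN(age_days)=14

high | 36.75 | 15 ; med | 14.25 | 0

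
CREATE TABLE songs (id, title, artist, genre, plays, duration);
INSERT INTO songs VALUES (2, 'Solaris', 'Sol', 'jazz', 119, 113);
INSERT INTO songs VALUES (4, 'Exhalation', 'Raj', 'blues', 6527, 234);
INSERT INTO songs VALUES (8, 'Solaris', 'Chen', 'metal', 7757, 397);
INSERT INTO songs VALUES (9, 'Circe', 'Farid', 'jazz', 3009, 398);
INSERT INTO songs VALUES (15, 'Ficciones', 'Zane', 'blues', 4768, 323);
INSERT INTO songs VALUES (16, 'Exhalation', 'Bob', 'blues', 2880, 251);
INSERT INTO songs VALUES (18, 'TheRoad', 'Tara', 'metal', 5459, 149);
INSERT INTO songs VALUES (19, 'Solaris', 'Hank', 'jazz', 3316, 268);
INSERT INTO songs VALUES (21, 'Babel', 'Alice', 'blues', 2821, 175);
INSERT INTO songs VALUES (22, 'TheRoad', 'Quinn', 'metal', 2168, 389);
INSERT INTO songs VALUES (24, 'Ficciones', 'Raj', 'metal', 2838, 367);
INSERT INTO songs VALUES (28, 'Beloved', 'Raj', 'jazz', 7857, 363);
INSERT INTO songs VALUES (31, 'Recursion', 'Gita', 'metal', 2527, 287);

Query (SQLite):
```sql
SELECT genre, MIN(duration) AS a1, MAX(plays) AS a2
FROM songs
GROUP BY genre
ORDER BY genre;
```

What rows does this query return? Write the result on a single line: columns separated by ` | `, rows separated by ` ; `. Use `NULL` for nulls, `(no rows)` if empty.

blues | 175 | 6527 ; jazz | 113 | 7857 ; metal | 149 | 7757

Group songs by genre.
Per group compute: MIN(duration), MAX(plays).
  blues: ids {4, 15, 16, 21} → MIN(duration)=175, MAX(plays)=6527
  jazz: ids {2, 9, 19, 28} → MIN(duration)=113, MAX(plays)=7857
  metal: ids {8, 18, 22, 24, 31} → MIN(duration)=149, MAX(plays)=7757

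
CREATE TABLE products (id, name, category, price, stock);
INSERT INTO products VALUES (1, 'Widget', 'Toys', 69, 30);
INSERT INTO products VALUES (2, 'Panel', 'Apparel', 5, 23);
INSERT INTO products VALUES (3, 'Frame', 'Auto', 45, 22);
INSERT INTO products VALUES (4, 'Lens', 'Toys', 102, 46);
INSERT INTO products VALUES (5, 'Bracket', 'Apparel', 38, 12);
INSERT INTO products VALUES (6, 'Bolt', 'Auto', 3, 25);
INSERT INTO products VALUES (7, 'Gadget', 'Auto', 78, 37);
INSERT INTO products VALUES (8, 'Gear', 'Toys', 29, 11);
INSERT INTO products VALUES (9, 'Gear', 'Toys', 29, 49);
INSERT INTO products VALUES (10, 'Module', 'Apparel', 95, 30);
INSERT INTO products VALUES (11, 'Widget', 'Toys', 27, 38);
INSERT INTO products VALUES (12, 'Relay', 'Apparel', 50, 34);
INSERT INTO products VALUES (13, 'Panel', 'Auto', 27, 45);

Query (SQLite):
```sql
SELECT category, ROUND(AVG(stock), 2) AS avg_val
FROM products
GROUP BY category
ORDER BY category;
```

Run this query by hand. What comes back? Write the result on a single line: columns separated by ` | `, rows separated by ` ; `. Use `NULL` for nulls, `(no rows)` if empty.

Partition products by category; compute ROUND(AVG(stock), 2) within each group.
  Apparel: ids {2, 5, 10, 12} → ROUND(AVG(stock), 2)=24.75
  Auto: ids {3, 6, 7, 13} → ROUND(AVG(stock), 2)=32.25
  Toys: ids {1, 4, 8, 9, 11} → ROUND(AVG(stock), 2)=34.8

Apparel | 24.75 ; Auto | 32.25 ; Toys | 34.8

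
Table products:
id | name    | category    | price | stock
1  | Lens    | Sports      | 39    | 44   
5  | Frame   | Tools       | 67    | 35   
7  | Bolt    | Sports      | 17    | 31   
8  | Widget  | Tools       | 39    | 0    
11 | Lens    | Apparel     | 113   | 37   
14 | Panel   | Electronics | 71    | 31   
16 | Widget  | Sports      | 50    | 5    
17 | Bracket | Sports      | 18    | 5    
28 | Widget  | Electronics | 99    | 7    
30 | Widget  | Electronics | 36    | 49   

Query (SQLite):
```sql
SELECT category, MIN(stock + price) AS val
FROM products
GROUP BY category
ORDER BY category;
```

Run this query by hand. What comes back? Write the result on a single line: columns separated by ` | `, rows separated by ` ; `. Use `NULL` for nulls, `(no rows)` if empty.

Apparel | 150 ; Electronics | 85 ; Sports | 23 ; Tools | 39

For each row compute stock + price.
Group by category; take MIN of the expression per group.
  Apparel: ids {11} → MIN(stock + price)=150
  Electronics: ids {14, 28, 30} → MIN(stock + price)=85
  Sports: ids {1, 7, 16, 17} → MIN(stock + price)=23
  Tools: ids {5, 8} → MIN(stock + price)=39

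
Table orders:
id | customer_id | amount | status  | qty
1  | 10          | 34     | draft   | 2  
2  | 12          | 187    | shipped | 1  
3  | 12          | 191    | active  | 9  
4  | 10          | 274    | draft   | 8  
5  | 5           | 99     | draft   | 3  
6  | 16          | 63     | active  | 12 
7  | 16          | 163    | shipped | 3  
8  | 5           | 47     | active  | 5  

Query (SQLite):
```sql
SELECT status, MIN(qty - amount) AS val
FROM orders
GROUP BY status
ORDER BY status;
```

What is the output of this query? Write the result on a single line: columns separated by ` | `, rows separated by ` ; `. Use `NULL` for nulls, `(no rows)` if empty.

For each row compute qty - amount.
Group by status; take MIN of the expression per group.
  active: ids {3, 6, 8} → MIN(qty - amount)=-182
  draft: ids {1, 4, 5} → MIN(qty - amount)=-266
  shipped: ids {2, 7} → MIN(qty - amount)=-186

active | -182 ; draft | -266 ; shipped | -186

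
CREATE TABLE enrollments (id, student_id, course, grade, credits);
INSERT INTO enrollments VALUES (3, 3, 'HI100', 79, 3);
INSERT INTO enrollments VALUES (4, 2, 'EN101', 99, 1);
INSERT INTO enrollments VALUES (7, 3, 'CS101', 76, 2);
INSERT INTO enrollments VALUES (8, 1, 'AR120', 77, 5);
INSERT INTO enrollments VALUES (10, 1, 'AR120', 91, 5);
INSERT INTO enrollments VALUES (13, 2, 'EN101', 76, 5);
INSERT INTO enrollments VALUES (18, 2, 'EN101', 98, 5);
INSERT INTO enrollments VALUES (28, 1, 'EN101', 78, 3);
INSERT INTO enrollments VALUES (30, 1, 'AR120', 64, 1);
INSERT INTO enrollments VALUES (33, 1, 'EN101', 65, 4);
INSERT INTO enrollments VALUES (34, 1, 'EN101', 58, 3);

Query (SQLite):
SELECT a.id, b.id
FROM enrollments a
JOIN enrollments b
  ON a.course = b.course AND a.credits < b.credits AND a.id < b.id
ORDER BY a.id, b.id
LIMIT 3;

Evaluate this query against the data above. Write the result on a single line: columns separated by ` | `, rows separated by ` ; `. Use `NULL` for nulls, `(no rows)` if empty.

4 | 13 ; 4 | 18 ; 4 | 28

Pairs (a,b) with same course, a.credits < b.credits, a.id < b.id.
course groups: AR120:{8,10,30} CS101:{7} EN101:{4,13,18,28,33,34} HI100:{3}
Ordered by (a.id, b.id); first 3.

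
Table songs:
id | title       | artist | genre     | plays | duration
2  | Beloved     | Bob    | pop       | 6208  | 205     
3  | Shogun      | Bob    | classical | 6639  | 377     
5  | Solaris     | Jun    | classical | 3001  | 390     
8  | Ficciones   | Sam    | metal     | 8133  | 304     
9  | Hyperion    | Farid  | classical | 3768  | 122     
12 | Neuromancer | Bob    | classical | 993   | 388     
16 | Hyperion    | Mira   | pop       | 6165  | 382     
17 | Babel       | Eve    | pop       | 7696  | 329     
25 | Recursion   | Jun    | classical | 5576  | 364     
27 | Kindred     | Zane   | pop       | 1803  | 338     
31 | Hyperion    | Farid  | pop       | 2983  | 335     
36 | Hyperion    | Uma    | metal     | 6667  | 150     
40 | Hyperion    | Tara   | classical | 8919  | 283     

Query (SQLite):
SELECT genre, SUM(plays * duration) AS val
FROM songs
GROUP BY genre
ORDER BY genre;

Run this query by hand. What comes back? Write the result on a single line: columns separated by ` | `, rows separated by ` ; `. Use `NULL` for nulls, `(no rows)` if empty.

classical | 9072014 ; metal | 3472482 ; pop | 7768373

For each row compute plays * duration.
Group by genre; take SUM of the expression per group.
  classical: ids {3, 5, 9, 12, 25, 40} → SUM(plays * duration)=9072014
  metal: ids {8, 36} → SUM(plays * duration)=3472482
  pop: ids {2, 16, 17, 27, 31} → SUM(plays * duration)=7768373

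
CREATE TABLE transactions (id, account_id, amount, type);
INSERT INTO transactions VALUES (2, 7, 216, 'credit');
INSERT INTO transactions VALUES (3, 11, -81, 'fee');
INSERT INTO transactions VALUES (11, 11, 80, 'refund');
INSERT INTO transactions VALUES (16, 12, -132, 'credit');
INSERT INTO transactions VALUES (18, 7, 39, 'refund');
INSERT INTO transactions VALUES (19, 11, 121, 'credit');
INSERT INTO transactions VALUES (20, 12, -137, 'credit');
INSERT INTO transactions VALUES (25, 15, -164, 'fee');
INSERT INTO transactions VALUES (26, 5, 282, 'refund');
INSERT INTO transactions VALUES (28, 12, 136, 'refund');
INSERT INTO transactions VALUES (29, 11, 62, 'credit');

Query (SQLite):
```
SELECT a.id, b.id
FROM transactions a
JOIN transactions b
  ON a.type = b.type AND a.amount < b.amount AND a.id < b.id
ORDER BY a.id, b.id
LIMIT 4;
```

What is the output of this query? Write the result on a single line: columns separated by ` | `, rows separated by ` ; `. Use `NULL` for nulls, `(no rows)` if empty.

11 | 26 ; 11 | 28 ; 16 | 19 ; 16 | 29

Pairs (a,b) with same type, a.amount < b.amount, a.id < b.id.
type groups: credit:{2,16,19,20,29} fee:{3,25} refund:{11,18,26,28}
Ordered by (a.id, b.id); first 4.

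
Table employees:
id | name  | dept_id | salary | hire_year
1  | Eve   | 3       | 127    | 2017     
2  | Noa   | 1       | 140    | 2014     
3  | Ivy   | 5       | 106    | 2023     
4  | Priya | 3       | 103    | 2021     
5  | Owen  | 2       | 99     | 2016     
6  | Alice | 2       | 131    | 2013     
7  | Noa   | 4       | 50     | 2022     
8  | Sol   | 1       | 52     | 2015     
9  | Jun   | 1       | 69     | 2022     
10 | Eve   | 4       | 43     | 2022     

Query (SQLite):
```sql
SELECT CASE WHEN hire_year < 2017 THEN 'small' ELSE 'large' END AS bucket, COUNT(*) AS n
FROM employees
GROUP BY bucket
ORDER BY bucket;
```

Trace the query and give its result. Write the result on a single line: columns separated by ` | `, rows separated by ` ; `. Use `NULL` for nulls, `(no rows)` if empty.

Bucket rows by hire_year < 2017 → 'small' else 'large'; count each bucket.

large | 6 ; small | 4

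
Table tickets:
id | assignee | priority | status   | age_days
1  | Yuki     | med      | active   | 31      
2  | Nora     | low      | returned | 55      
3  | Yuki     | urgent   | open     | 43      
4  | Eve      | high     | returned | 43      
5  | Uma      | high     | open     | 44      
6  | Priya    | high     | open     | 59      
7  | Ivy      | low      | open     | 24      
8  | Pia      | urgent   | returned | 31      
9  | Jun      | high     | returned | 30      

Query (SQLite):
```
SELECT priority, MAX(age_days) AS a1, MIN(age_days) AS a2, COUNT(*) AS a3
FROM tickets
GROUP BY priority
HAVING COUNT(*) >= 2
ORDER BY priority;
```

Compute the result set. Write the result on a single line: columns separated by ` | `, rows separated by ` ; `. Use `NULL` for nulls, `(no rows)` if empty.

Group tickets by priority.
Per group compute: MAX(age_days), MIN(age_days), COUNT(*).
HAVING: drop groups with fewer than 2 rows.
  high: ids {4, 5, 6, 9} → MAX(age_days)=59, MIN(age_days)=30, COUNT(*)=4
  low: ids {2, 7} → MAX(age_days)=55, MIN(age_days)=24, COUNT(*)=2
  med: ids {1} → MAX(age_days)=31, MIN(age_days)=31, COUNT(*)=1
  urgent: ids {3, 8} → MAX(age_days)=43, MIN(age_days)=31, COUNT(*)=2

high | 59 | 30 | 4 ; low | 55 | 24 | 2 ; urgent | 43 | 31 | 2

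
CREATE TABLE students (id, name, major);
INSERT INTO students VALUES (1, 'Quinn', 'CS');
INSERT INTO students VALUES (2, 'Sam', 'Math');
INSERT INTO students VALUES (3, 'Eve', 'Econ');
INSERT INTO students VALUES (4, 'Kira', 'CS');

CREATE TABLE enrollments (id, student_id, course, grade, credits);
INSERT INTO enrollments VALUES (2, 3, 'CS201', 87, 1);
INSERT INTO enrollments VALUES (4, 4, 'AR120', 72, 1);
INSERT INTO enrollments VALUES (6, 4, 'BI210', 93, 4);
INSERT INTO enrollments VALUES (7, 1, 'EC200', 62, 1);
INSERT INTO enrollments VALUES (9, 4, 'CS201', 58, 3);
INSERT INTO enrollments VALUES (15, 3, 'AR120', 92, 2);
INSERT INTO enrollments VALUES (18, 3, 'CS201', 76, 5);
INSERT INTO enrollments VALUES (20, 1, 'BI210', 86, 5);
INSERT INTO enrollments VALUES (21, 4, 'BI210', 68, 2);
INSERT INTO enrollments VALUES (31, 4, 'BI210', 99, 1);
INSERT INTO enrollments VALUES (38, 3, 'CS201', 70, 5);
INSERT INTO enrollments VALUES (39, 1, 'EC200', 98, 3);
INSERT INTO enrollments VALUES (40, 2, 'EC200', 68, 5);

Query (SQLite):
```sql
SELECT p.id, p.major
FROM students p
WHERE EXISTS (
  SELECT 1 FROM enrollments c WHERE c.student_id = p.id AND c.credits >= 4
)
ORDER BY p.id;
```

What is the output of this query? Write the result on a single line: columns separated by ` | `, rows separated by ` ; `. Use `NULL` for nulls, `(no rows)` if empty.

For each students row, check whether any enrollments with matching student_id has credits >= 4.
Keep rows where that is true.

1 | CS ; 2 | Math ; 3 | Econ ; 4 | CS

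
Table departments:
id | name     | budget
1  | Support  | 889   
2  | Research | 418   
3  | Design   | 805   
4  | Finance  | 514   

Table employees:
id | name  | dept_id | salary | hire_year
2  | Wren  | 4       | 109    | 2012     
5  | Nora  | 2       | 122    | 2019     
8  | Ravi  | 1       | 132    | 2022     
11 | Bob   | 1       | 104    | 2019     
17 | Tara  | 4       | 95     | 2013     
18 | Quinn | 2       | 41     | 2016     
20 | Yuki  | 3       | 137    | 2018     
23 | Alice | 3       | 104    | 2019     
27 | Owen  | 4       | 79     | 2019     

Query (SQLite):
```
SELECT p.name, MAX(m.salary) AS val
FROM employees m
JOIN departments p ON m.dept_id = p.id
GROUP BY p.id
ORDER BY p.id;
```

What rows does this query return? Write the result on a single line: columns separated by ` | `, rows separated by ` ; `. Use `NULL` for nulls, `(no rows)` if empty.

Support | 132 ; Research | 122 ; Design | 137 ; Finance | 109

Join each employees row to its departments via dept_id.
Group joined rows by departments.id; compute MAX(m.salary) per group.
  1: ids {8, 11} → MAX(m.salary)=132
  2: ids {5, 18} → MAX(m.salary)=122
  3: ids {20, 23} → MAX(m.salary)=137
  4: ids {2, 17, 27} → MAX(m.salary)=109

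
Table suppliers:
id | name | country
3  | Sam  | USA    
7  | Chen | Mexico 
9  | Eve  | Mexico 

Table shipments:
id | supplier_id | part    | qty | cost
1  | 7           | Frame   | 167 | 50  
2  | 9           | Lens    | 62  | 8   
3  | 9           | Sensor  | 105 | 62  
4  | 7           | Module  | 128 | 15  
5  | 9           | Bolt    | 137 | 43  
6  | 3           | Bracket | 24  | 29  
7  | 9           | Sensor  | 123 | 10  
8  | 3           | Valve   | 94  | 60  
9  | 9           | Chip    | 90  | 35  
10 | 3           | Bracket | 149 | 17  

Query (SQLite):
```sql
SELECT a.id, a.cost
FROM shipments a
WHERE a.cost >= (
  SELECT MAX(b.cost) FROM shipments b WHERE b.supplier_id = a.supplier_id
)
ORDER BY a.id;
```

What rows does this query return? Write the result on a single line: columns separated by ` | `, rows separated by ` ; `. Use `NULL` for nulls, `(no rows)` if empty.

1 | 50 ; 3 | 62 ; 8 | 60

For each shipments row a, compute MAX(cost) over rows sharing a.supplier_id.
Keep row a if a.cost >= that per-group MAX.
  supplier_id=3: MAX(cost) = 60
  supplier_id=7: MAX(cost) = 50
  supplier_id=9: MAX(cost) = 62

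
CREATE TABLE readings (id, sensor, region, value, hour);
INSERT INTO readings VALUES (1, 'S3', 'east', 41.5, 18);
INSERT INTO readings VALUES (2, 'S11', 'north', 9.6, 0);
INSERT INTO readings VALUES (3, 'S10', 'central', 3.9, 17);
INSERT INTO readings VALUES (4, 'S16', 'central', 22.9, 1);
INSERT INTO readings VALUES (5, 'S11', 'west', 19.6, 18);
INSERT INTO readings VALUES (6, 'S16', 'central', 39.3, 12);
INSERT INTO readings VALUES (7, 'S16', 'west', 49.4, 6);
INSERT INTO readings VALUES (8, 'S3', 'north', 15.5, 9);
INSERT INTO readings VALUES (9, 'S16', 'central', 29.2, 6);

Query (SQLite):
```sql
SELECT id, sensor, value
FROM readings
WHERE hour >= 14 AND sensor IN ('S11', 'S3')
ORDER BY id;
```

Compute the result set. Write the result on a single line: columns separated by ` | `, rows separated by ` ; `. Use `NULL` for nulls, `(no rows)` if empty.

hour >= 14: ids {1, 3, 5}
sensor IN ('S11', 'S3'): ids {1, 2, 5, 8}
Combine with AND.

1 | S3 | 41.5 ; 5 | S11 | 19.6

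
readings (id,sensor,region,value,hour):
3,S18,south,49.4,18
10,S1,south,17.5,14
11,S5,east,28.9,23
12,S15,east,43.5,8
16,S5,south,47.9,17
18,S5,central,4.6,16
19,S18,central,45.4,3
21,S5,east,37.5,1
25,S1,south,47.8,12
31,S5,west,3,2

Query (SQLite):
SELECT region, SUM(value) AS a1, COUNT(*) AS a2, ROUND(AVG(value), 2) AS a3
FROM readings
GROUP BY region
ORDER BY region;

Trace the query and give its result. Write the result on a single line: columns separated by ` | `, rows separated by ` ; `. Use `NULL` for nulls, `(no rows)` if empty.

central | 50 | 2 | 25 ; east | 109.9 | 3 | 36.63 ; south | 162.6 | 4 | 40.65 ; west | 3 | 1 | 3

Group readings by region.
Per group compute: SUM(value), COUNT(*), ROUND(AVG(value), 2).
  central: ids {18, 19} → SUM(value)=50, COUNT(*)=2, ROUND(AVG(value), 2)=25
  east: ids {11, 12, 21} → SUM(value)=109.9, COUNT(*)=3, ROUND(AVG(value), 2)=36.63
  south: ids {3, 10, 16, 25} → SUM(value)=162.6, COUNT(*)=4, ROUND(AVG(value), 2)=40.65
  west: ids {31} → SUM(value)=3, COUNT(*)=1, ROUND(AVG(value), 2)=3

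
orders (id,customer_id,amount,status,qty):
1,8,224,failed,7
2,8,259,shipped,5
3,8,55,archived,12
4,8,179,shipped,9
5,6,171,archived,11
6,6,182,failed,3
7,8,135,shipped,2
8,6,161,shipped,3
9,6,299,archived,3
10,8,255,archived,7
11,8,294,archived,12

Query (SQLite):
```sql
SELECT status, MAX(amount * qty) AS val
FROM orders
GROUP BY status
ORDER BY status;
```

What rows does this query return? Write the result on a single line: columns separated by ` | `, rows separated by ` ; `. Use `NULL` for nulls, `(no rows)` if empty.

For each row compute amount * qty.
Group by status; take MAX of the expression per group.
  archived: ids {3, 5, 9, 10, 11} → MAX(amount * qty)=3528
  failed: ids {1, 6} → MAX(amount * qty)=1568
  shipped: ids {2, 4, 7, 8} → MAX(amount * qty)=1611

archived | 3528 ; failed | 1568 ; shipped | 1611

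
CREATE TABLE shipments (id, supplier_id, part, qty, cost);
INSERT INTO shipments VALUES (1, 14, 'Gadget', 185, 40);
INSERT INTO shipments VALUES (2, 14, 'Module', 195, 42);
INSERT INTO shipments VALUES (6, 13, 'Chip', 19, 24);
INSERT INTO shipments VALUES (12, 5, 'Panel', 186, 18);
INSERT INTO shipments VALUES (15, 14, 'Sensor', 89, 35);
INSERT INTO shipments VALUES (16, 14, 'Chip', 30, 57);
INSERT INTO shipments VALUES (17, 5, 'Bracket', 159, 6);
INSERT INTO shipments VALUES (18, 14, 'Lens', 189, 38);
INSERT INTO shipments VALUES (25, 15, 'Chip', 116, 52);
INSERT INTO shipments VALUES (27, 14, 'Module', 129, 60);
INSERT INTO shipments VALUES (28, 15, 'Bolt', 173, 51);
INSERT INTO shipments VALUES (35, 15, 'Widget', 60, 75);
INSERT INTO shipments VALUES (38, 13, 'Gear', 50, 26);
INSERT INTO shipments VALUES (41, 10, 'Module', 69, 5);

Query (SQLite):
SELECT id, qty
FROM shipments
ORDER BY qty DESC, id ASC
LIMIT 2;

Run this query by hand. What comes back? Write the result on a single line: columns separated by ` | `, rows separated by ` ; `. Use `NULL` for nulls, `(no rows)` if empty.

2 | 195 ; 18 | 189

Sort by qty desc, tiebreak id asc: (195, id=2), (189, id=18), (186, id=12), (185, id=1), (173, id=28) …. Take first 2.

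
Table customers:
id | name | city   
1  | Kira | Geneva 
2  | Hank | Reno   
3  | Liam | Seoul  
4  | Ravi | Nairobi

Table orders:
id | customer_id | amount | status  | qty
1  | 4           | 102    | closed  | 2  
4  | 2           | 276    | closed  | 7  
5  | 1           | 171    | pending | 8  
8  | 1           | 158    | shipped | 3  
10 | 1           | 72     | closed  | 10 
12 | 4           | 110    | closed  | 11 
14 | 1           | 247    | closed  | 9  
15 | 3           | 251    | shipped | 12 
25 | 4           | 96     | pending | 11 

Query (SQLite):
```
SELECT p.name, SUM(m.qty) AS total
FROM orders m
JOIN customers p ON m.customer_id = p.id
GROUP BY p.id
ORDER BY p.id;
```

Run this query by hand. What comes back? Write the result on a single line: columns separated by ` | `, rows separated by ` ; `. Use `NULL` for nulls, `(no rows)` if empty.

Kira | 30 ; Hank | 7 ; Liam | 12 ; Ravi | 24

Join each orders row to its customers via customer_id.
Group joined rows by customers.id; compute SUM(m.qty) per group.
  1: ids {5, 8, 10, 14} → SUM(m.qty)=30
  2: ids {4} → SUM(m.qty)=7
  3: ids {15} → SUM(m.qty)=12
  4: ids {1, 12, 25} → SUM(m.qty)=24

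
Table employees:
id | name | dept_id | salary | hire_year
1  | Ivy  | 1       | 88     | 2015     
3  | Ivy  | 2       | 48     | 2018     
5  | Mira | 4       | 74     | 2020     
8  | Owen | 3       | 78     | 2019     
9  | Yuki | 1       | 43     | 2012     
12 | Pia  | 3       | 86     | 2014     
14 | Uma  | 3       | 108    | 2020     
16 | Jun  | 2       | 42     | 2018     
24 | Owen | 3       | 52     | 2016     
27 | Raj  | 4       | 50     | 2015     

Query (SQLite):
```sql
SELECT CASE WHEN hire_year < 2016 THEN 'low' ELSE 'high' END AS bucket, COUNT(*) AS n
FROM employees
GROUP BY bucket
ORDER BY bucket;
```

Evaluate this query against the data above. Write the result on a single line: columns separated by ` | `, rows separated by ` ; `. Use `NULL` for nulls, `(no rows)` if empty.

high | 6 ; low | 4

Bucket rows by hire_year < 2016 → 'low' else 'high'; count each bucket.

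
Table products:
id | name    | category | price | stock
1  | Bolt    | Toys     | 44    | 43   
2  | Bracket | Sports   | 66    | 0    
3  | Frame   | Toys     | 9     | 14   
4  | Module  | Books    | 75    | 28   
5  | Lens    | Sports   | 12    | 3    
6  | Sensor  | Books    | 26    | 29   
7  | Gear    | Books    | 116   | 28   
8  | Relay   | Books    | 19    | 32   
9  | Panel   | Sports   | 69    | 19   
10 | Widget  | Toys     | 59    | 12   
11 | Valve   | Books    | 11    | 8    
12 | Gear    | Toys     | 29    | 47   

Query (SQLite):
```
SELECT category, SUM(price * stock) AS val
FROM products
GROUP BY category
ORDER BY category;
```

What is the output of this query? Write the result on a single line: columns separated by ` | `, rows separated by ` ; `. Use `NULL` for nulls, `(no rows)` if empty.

Books | 6798 ; Sports | 1347 ; Toys | 4089

For each row compute price * stock.
Group by category; take SUM of the expression per group.
  Books: ids {4, 6, 7, 8, 11} → SUM(price * stock)=6798
  Sports: ids {2, 5, 9} → SUM(price * stock)=1347
  Toys: ids {1, 3, 10, 12} → SUM(price * stock)=4089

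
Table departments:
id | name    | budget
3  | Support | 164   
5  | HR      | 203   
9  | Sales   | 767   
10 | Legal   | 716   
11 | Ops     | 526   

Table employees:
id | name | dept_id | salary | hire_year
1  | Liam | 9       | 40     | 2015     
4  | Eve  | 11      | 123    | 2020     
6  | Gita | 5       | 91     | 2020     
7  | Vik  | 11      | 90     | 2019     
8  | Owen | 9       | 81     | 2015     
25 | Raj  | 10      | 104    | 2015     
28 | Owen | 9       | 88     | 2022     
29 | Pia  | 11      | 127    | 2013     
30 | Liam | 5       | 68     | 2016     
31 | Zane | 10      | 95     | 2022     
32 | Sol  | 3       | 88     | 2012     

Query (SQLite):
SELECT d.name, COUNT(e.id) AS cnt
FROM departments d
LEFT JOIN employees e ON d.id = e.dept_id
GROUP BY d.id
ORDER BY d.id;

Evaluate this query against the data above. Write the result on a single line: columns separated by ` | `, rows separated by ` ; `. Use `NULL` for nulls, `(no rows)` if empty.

Support | 1 ; HR | 2 ; Sales | 3 ; Legal | 2 ; Ops | 3

LEFT JOIN keeps every departments row; unmatched ones get NULL for employees columns.
Group by departments.id and compute COUNT(e.id). COUNT(col) of an all-NULL group is 0.
  3: ids {32} → COUNT(e.id)=1
  5: ids {6, 30} → COUNT(e.id)=2
  9: ids {1, 8, 28} → COUNT(e.id)=3
  10: ids {25, 31} → COUNT(e.id)=2
  11: ids {4, 7, 29} → COUNT(e.id)=3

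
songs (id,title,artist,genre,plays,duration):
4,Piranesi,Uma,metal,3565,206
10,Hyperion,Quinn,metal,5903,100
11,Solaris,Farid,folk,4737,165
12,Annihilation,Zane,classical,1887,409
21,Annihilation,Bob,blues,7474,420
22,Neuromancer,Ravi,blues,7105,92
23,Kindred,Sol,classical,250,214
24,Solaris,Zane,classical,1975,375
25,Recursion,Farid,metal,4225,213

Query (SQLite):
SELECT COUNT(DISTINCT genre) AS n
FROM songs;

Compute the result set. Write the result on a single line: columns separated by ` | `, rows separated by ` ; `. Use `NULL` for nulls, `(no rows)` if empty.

4

Count distinct non-NULL genre values.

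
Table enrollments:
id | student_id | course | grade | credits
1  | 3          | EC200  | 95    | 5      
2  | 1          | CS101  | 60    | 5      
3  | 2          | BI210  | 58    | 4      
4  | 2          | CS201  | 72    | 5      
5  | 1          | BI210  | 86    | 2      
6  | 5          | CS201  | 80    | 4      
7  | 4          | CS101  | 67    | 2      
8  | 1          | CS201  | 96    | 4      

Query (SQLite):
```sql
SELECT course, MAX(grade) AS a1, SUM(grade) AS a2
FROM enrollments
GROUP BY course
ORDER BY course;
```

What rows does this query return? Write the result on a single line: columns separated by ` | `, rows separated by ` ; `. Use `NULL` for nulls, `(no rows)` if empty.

Group enrollments by course.
Per group compute: MAX(grade), SUM(grade).
  BI210: ids {3, 5} → MAX(grade)=86, SUM(grade)=144
  CS101: ids {2, 7} → MAX(grade)=67, SUM(grade)=127
  CS201: ids {4, 6, 8} → MAX(grade)=96, SUM(grade)=248
  EC200: ids {1} → MAX(grade)=95, SUM(grade)=95

BI210 | 86 | 144 ; CS101 | 67 | 127 ; CS201 | 96 | 248 ; EC200 | 95 | 95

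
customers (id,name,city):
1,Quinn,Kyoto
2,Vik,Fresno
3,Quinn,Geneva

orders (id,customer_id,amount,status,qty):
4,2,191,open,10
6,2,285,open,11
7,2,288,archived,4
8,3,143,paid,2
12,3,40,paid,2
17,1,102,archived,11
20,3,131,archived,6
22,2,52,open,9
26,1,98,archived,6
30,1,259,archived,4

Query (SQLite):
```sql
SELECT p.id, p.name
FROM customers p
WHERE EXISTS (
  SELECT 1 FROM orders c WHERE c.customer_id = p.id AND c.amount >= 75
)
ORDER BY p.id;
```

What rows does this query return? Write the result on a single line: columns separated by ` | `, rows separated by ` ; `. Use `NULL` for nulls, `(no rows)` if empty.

1 | Quinn ; 2 | Vik ; 3 | Quinn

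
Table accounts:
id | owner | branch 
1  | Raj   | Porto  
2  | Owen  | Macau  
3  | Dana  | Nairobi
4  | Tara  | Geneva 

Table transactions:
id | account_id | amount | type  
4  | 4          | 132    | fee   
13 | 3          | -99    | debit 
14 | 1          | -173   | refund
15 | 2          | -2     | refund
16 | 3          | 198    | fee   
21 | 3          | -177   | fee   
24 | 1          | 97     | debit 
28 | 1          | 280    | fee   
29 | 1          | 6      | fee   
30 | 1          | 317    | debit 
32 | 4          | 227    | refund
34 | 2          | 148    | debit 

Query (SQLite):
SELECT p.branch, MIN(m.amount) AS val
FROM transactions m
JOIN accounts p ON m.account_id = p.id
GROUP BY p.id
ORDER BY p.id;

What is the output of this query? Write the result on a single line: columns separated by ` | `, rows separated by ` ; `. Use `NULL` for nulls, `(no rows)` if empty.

Join each transactions row to its accounts via account_id.
Group joined rows by accounts.id; compute MIN(m.amount) per group.
  1: ids {14, 24, 28, 29, 30} → MIN(m.amount)=-173
  2: ids {15, 34} → MIN(m.amount)=-2
  3: ids {13, 16, 21} → MIN(m.amount)=-177
  4: ids {4, 32} → MIN(m.amount)=132

Porto | -173 ; Macau | -2 ; Nairobi | -177 ; Geneva | 132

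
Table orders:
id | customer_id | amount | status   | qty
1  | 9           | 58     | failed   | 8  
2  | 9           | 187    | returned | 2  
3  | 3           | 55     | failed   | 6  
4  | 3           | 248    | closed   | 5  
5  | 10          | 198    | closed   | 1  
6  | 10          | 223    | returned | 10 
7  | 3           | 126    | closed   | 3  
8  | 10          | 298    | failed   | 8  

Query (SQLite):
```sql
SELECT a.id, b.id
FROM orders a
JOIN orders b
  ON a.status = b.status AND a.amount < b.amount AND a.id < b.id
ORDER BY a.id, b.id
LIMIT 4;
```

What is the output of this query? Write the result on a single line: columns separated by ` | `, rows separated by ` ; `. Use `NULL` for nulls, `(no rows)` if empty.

1 | 8 ; 2 | 6 ; 3 | 8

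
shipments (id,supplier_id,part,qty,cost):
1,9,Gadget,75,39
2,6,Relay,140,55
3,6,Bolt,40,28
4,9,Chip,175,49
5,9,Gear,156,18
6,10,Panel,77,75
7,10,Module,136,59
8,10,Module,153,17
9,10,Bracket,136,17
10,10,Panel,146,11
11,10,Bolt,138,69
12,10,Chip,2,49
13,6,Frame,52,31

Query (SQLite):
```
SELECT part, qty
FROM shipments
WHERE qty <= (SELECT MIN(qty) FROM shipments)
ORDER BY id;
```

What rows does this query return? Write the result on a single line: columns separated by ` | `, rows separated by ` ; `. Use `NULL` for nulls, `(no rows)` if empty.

Chip | 2

Scalar subquery: MIN(qty) over all shipments rows = 2.
Keep rows where qty <= that value.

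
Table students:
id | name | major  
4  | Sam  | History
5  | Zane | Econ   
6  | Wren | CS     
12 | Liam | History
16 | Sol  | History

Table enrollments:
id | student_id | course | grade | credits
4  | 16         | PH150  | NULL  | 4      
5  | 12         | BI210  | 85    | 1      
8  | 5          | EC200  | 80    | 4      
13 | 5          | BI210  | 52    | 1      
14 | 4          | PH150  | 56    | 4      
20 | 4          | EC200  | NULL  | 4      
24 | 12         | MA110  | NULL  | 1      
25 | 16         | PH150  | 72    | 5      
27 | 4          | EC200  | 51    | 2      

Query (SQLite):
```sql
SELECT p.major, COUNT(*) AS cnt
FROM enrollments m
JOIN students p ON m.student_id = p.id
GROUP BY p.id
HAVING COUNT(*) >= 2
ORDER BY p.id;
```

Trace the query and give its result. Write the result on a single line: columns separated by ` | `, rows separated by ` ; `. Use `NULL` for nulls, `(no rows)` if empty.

History | 3 ; Econ | 2 ; History | 2 ; History | 2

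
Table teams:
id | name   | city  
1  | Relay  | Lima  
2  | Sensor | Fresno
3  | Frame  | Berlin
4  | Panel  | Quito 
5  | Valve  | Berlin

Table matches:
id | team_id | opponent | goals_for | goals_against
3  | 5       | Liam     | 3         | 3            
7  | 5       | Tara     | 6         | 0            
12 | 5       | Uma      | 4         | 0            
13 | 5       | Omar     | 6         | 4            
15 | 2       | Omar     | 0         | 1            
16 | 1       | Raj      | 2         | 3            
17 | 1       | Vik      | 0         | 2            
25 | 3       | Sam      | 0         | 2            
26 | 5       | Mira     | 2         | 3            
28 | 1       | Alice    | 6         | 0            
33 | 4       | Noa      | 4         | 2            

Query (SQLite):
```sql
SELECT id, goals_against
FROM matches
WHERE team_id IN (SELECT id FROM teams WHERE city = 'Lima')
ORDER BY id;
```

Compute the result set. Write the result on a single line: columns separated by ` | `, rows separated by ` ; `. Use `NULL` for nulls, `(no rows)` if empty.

16 | 3 ; 17 | 2 ; 28 | 0

Inner query: teams.id where city = 'Lima'.
Outer: keep matches rows whose team_id is in that set.
Inner query → {1}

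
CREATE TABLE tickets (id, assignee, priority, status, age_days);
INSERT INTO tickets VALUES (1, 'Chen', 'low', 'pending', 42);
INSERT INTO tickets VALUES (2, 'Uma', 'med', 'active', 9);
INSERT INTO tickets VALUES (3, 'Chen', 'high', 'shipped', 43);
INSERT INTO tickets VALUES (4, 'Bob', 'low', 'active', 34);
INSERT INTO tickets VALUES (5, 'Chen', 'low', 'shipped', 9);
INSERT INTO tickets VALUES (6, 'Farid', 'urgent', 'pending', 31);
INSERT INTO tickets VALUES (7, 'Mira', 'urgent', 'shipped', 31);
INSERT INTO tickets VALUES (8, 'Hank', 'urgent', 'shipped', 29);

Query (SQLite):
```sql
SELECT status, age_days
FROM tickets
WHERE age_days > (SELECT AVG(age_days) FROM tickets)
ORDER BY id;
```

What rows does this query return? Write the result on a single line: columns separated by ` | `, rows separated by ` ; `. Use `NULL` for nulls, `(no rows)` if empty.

pending | 42 ; shipped | 43 ; active | 34 ; pending | 31 ; shipped | 31 ; shipped | 29

Scalar subquery: AVG(age_days) over all tickets rows = 28.5.
Keep rows where age_days > that value.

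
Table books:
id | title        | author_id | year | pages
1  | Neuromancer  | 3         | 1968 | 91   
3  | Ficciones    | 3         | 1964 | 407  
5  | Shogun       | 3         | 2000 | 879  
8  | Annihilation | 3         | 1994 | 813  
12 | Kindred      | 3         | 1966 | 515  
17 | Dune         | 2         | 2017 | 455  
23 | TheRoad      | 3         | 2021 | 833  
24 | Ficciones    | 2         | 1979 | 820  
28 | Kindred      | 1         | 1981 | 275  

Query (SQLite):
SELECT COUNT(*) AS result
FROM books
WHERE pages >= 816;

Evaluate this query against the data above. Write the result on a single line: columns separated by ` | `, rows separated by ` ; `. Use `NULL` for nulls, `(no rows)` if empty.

Rows where pages >= 816 → year values: [2000, 2021, 1979].
COUNT(*) counts rows → 3.

3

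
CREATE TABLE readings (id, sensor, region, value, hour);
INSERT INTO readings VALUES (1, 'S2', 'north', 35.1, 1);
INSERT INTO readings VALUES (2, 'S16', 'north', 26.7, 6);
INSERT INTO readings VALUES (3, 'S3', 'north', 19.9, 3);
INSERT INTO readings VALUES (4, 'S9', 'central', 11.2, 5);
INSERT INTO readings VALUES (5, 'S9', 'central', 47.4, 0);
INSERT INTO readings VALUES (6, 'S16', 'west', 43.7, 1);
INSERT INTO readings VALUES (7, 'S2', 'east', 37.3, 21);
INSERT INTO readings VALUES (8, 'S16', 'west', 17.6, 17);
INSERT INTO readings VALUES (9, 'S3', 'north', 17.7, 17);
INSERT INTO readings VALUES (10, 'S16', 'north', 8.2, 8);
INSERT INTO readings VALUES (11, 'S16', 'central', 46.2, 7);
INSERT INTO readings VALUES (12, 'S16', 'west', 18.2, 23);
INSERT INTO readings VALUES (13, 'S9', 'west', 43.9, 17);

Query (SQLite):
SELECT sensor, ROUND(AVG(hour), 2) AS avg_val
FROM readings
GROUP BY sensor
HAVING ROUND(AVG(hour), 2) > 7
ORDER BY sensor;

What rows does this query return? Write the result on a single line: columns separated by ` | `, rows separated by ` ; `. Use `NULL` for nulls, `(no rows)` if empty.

Partition readings by sensor; compute ROUND(AVG(hour), 2) within each group.
HAVING: keep groups where ROUND(AVG(hour), 2) > 7.
  S16: ids {2, 6, 8, 10, 11, 12} → ROUND(AVG(hour), 2)=10.33
  S2: ids {1, 7} → ROUND(AVG(hour), 2)=11
  S3: ids {3, 9} → ROUND(AVG(hour), 2)=10
  S9: ids {4, 5, 13} → ROUND(AVG(hour), 2)=7.33

S16 | 10.33 ; S2 | 11 ; S3 | 10 ; S9 | 7.33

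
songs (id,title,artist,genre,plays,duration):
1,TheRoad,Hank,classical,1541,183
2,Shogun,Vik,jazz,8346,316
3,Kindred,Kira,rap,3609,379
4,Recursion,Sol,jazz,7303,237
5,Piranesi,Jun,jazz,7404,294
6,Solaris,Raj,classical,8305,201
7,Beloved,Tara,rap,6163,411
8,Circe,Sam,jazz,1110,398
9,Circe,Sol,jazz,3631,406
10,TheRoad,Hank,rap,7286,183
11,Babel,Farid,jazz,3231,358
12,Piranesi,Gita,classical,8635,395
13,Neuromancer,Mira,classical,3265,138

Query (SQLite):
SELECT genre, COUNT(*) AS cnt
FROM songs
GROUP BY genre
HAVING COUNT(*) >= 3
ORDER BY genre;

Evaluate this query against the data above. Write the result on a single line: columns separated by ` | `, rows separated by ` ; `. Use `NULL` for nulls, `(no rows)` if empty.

Partition songs by genre; compute COUNT(*) within each group.
HAVING: keep groups with count ≥ 3.
  classical: ids {1, 6, 12, 13} → COUNT(*)=4
  jazz: ids {2, 4, 5, 8, 9, 11} → COUNT(*)=6
  rap: ids {3, 7, 10} → COUNT(*)=3

classical | 4 ; jazz | 6 ; rap | 3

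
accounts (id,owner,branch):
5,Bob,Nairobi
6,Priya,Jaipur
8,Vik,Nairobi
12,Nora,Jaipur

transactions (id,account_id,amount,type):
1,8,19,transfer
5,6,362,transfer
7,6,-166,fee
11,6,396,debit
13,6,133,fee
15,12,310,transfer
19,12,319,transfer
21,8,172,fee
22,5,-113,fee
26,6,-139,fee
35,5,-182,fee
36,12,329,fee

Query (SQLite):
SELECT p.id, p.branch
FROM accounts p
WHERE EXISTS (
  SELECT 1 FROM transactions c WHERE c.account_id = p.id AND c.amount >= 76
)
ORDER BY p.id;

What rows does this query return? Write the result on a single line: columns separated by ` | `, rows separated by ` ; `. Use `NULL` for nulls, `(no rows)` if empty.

6 | Jaipur ; 8 | Nairobi ; 12 | Jaipur

For each accounts row, check whether any transactions with matching account_id has amount >= 76.
Keep rows where that is true.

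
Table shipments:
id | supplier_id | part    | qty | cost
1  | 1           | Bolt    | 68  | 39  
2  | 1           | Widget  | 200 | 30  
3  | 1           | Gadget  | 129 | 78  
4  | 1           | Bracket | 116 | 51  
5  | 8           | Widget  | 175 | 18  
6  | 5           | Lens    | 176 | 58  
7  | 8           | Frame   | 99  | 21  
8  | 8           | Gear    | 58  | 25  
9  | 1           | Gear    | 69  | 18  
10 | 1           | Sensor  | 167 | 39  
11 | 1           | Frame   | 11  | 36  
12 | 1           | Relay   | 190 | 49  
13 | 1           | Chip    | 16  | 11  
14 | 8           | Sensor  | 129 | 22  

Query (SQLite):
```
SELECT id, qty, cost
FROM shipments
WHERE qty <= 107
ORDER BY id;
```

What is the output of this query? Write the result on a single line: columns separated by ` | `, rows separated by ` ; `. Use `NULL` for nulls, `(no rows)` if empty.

qty <= 107: ids {1, 7, 8, 9, 11, 13}

1 | 68 | 39 ; 7 | 99 | 21 ; 8 | 58 | 25 ; 9 | 69 | 18 ; 11 | 11 | 36 ; 13 | 16 | 11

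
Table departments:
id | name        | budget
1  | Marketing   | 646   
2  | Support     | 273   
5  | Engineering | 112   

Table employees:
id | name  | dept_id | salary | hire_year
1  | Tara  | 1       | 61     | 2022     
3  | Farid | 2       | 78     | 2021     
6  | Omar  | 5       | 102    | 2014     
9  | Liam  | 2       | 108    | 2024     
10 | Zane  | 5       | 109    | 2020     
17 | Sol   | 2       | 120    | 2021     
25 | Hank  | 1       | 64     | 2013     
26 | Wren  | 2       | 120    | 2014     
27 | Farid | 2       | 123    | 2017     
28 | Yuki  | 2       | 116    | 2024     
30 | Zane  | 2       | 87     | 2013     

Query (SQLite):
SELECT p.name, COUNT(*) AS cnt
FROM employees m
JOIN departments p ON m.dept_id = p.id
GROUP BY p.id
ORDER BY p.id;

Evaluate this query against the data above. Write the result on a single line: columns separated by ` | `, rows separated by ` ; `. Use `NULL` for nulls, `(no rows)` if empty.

Marketing | 2 ; Support | 7 ; Engineering | 2

Join each employees row to its departments via dept_id.
Group joined rows by departments.id; compute COUNT(*) per group.
  1: ids {1, 25} → COUNT(*)=2
  2: ids {3, 9, 17, 26, 27, 28, 30} → COUNT(*)=7
  5: ids {6, 10} → COUNT(*)=2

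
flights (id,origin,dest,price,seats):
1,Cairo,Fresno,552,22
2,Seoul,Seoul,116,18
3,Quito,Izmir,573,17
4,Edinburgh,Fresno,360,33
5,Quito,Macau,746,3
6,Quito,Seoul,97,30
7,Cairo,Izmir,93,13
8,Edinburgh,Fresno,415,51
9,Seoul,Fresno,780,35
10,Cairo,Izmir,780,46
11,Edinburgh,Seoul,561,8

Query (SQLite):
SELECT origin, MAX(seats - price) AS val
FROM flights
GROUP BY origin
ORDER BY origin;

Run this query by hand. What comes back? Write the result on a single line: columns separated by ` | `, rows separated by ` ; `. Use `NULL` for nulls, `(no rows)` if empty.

For each row compute seats - price.
Group by origin; take MAX of the expression per group.
  Cairo: ids {1, 7, 10} → MAX(seats - price)=-80
  Edinburgh: ids {4, 8, 11} → MAX(seats - price)=-327
  Quito: ids {3, 5, 6} → MAX(seats - price)=-67
  Seoul: ids {2, 9} → MAX(seats - price)=-98

Cairo | -80 ; Edinburgh | -327 ; Quito | -67 ; Seoul | -98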